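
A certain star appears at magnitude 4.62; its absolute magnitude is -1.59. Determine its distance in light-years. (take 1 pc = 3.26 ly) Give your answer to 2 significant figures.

μ = m − M = 6.210
m − M = 5 log₁₀ d − 5
log₁₀ d = (m − M)/5 + 1 = 2.2420
d = 10^2.2420 = 174.6 pc
= 569.1 ly

d ≈ 570 ly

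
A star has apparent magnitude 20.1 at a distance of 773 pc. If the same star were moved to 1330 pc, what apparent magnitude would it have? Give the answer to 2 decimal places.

m ≈ 21.28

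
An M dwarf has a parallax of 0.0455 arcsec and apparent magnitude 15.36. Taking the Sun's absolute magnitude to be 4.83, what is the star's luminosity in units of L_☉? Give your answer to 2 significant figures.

L/L_☉ ≈ 3.0×10^-4

d = 1/p = 1/0.0455″ = 21.98 pc
M = m − 5 log₁₀ d + 5 = 15.36 − 5·1.3420 + 5 = 13.650
M − M_☉ = 13.650 − 4.83 = 8.820
L/L_☉ = 10^(−0.4 × 8.820) = 2.965×10^-4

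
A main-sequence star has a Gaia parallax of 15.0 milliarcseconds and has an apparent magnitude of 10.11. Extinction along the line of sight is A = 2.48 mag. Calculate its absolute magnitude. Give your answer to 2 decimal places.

p = 15.0 mas = 0.0150″ → d = 1/p = 66.67 pc
5 log₁₀(d/10 pc) = 5 log₁₀(66.67) − 5 = 4.120
M = m − 5 log₁₀(d/10) − A = 10.11 − 4.120 − 2.48 = 3.510

M ≈ 3.51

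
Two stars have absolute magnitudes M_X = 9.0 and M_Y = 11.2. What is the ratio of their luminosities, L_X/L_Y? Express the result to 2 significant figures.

ΔM = M_X − M_Y = -2.2
L_X/L_Y = 10^(−0.4 ΔM) = 10^0.880 = 7.586

L_X/L_Y ≈ 7.6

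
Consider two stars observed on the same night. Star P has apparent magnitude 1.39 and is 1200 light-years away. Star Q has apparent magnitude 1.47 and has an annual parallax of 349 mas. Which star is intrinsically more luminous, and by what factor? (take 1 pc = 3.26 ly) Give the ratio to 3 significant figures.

Star P: d = 1200 ly / 3.26 = 368.1 pc
Star P: M = m − 5 log₁₀ d + 5 = 1.39 − 5·2.5660 + 5 = -6.440
Star Q: p = 349 mas = 0.349″ → d = 1/p = 2.865 pc
Star Q: M = m − 5 log₁₀ d + 5 = 1.47 − 5·0.4572 + 5 = 4.184
ΔM = M_P − M_Q = -6.440 − (4.184) = -10.624; smaller M is more luminous → Star P.
L ratio = 10^(0.4 |ΔM|) = 10^4.250 = 17770

Star P is more luminous, by a factor of 17800.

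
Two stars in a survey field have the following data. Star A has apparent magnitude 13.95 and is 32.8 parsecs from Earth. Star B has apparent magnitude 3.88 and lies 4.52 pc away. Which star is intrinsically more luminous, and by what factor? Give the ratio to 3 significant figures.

Star B is more luminous, by a factor of 203.

Star A: M = m − 5 log₁₀ d + 5 = 13.95 − 5·1.5159 + 5 = 11.371
Star B: M = m − 5 log₁₀ d + 5 = 3.88 − 5·0.6551 + 5 = 5.604
ΔM = M_A − M_B = 11.371 − (5.604) = 5.766; smaller M is more luminous → Star B.
L ratio = 10^(0.4 |ΔM|) = 10^2.307 = 202.5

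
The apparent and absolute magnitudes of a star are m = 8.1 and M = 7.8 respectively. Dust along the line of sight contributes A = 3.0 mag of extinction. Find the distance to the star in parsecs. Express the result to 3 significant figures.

d ≈ 2.88 pc

m − M = 5 log₁₀(d/10 pc) + A  ⇒  8.1 − (7.8) − 3.0 = 5 log₁₀(d/10)
-2.700 = 5 log₁₀(d/10)
log₁₀ d = (m − M − A)/5 + 1 = 0.4600
d = 10^0.4600 = 2.884 pc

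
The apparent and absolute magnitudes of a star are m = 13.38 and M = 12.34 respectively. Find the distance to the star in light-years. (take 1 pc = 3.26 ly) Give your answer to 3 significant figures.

d ≈ 52.6 ly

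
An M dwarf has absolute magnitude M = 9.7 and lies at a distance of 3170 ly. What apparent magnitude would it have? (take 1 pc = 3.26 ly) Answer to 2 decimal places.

m ≈ 19.64

d = 3170 ly / 3.26 = 972.4 pc
m = M + 5 log₁₀ d − 5 = 9.7 + 5·2.9878 − 5 = 19.639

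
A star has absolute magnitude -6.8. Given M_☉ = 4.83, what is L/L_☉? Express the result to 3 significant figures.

M − M_☉ = -6.8 − 4.83 = -11.630
L/L_☉ = 10^(−0.4 (M − M_☉)) = 10^4.652 = 44870

L/L_☉ ≈ 44900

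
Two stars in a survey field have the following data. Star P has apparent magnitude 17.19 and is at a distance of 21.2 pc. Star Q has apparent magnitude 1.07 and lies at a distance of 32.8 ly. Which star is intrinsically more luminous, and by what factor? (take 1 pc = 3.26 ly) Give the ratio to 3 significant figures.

Star P: M = m − 5 log₁₀ d + 5 = 17.19 − 5·1.3263 + 5 = 15.558
Star Q: d = 32.8 ly / 3.26 = 10.06 pc
Star Q: M = m − 5 log₁₀ d + 5 = 1.07 − 5·1.0027 + 5 = 1.057
ΔM = M_P − M_Q = 15.558 − (1.057) = 14.502; smaller M is more luminous → Star Q.
L ratio = 10^(0.4 |ΔM|) = 10^5.801 = 631900

Star Q is more luminous, by a factor of 632000.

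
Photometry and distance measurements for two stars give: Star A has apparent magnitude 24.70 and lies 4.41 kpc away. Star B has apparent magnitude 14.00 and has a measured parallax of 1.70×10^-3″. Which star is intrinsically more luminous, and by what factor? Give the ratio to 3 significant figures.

Star B is more luminous, by a factor of 339.

Star A: d = 4.41 kpc = 4410 pc
Star A: M = m − 5 log₁₀ d + 5 = 24.70 − 5·3.6444 + 5 = 11.478
Star B: d = 1/p = 1/1.70×10^-3″ = 588.2 pc
Star B: M = m − 5 log₁₀ d + 5 = 14.00 − 5·2.7696 + 5 = 5.152
ΔM = M_A − M_B = 11.478 − (5.152) = 6.326; smaller M is more luminous → Star B.
L ratio = 10^(0.4 |ΔM|) = 10^2.530 = 339.0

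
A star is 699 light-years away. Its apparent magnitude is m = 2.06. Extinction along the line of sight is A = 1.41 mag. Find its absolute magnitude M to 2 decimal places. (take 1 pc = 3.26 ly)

d = 699 ly / 3.26 = 214.4 pc
5 log₁₀(d/10 pc) = 5 log₁₀(214.4) − 5 = 6.656
M = m − 5 log₁₀(d/10) − A = 2.06 − 6.656 − 1.41 = -6.006

M ≈ -6.01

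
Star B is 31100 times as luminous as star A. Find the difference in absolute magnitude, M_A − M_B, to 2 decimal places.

Pogson: ΔM = −2.5 log₁₀(ratio) = −2.5 log₁₀(31100) = −2.5 × 4.4928 = -11.232
Star B is brighter so has the smaller magnitude: M_A − M_B is positive.

M_A − M_B ≈ 11.23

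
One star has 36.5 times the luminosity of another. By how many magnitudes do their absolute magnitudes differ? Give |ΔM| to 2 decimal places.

|ΔM| ≈ 3.91

Pogson: ΔM = −2.5 log₁₀(ratio) = −2.5 log₁₀(36.5) = −2.5 × 1.5623 = -3.906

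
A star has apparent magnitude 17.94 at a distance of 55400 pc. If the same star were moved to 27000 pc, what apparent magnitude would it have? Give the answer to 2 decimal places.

m ≈ 16.38

Flux ∝ 1/d², so Δm = 5 log₁₀(d₂/d₁) = 5 log₁₀(27000/55400) = -1.561
m₂ = m₁ + Δm = 17.94 + (-1.561) = 16.379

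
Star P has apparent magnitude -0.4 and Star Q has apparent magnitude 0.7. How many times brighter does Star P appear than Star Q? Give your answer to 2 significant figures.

2.8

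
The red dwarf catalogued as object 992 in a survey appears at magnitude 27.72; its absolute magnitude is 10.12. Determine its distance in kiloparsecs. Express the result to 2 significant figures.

μ = m − M = 17.600
m − M = 5 log₁₀ d − 5
log₁₀ d = (m − M)/5 + 1 = 4.5200
d = 10^4.5200 = 33110 pc
= 33.11 kpc

d ≈ 33 kpc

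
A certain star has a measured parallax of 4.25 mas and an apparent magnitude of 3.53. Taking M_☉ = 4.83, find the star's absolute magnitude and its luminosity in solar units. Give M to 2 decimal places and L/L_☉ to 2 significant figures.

d = 1/p = 1000/4.25 mas = 235.3 pc
M = m − 5 log₁₀ d + 5 = 3.53 − 5·2.3716 + 5 = -3.328
M − M_☉ = -3.328 − 4.83 = -8.158
L/L_☉ = 10^(−0.4 × -8.158) = 1833

M ≈ -3.33; L/L_☉ ≈ 1800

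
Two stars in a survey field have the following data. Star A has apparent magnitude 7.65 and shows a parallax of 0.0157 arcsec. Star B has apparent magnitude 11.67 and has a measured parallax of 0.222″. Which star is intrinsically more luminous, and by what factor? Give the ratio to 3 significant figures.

Star A: d = 1/p = 1/0.0157″ = 63.69 pc
Star A: M = m − 5 log₁₀ d + 5 = 7.65 − 5·1.8041 + 5 = 3.629
Star B: d = 1/p = 1/0.222″ = 4.505 pc
Star B: M = m − 5 log₁₀ d + 5 = 11.67 − 5·0.6536 + 5 = 13.402
ΔM = M_A − M_B = 3.629 − (13.402) = -9.772; smaller M is more luminous → Star A.
L ratio = 10^(0.4 |ΔM|) = 10^3.909 = 8108

Star A is more luminous, by a factor of 8110.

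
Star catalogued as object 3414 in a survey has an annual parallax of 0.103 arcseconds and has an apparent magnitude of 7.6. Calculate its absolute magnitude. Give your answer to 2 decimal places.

M ≈ 7.66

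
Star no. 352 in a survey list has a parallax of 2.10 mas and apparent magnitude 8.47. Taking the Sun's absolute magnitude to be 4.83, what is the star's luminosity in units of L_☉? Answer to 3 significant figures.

L/L_☉ ≈ 79.4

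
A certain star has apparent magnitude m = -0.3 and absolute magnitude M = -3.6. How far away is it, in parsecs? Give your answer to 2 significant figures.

d ≈ 46 pc

Distance modulus: m − M = -0.3 − (-3.6) = 3.300
m − M = 5 log₁₀ d − 5
log₁₀ d = (m − M)/5 + 1 = 1.6600
d = 10^1.6600 = 45.71 pc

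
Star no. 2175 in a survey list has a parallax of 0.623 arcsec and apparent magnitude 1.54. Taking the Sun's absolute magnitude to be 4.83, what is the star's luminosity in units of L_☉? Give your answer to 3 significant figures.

d = 1/p = 1/0.623″ = 1.605 pc
M = m − 5 log₁₀ d + 5 = 1.54 − 5·0.2055 + 5 = 5.512
M − M_☉ = 5.512 − 4.83 = 0.682
L/L_☉ = 10^(−0.4 × 0.682) = 0.5334

L/L_☉ ≈ 0.533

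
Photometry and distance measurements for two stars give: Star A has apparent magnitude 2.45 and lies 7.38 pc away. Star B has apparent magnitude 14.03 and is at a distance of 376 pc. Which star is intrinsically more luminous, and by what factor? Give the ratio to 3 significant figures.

Star A: M = m − 5 log₁₀ d + 5 = 2.45 − 5·0.8681 + 5 = 3.110
Star B: M = m − 5 log₁₀ d + 5 = 14.03 − 5·2.5752 + 5 = 6.154
ΔM = M_A − M_B = 3.110 − (6.154) = -3.044; smaller M is more luminous → Star A.
L ratio = 10^(0.4 |ΔM|) = 10^1.218 = 16.51

Star A is more luminous, by a factor of 16.5.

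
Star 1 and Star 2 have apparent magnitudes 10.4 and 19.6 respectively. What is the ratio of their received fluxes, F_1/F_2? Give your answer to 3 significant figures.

F_1/F_2 ≈ 4790

Magnitude difference = -9.2
Flux ratio = 10^(−0.4 Δm) = 10^(−0.4 × -9.2) = 10^3.680 = 4786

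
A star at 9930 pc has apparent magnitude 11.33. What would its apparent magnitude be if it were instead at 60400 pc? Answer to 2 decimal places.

m ≈ 15.25

Flux ∝ 1/d², so Δm = 5 log₁₀(d₂/d₁) = 5 log₁₀(60400/9930) = 3.920
m₂ = m₁ + Δm = 11.33 + (3.920) = 15.250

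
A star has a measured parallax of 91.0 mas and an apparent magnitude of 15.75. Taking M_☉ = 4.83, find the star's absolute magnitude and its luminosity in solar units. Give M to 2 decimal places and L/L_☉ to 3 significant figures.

d = 1/p = 1000/91.0 mas = 10.99 pc
M = m − 5 log₁₀ d + 5 = 15.75 − 5·1.0410 + 5 = 15.545
M − M_☉ = 15.545 − 4.83 = 10.715
L/L_☉ = 10^(−0.4 × 10.715) = 5.175×10^-5

M ≈ 15.55; L/L_☉ ≈ 5.18×10^-5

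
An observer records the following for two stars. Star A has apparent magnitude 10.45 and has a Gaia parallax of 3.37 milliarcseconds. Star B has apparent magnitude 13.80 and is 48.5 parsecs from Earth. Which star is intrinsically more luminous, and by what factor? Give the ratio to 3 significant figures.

Star A: p = 3.37 mas = 3.37×10^-3″ → d = 1/p = 296.7 pc
Star A: M = m − 5 log₁₀ d + 5 = 10.45 − 5·2.4724 + 5 = 3.088
Star B: M = m − 5 log₁₀ d + 5 = 13.80 − 5·1.6857 + 5 = 10.371
ΔM = M_A − M_B = 3.088 − (10.371) = -7.283; smaller M is more luminous → Star A.
L ratio = 10^(0.4 |ΔM|) = 10^2.913 = 818.9

Star A is more luminous, by a factor of 819.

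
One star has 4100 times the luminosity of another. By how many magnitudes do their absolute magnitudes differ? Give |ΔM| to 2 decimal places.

|ΔM| ≈ 9.03

Pogson: ΔM = −2.5 log₁₀(ratio) = −2.5 log₁₀(4100) = −2.5 × 3.6128 = -9.032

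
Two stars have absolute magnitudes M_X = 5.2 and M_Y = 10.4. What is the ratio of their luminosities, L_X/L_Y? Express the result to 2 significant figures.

ΔM = M_X − M_Y = -5.2
L_X/L_Y = 10^(−0.4 ΔM) = 10^2.080 = 120.2

L_X/L_Y ≈ 120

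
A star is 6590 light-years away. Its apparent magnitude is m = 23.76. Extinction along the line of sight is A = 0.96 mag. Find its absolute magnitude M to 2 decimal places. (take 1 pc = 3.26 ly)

M ≈ 11.27

d = 6590 ly / 3.26 = 2021 pc
5 log₁₀(d/10 pc) = 5 log₁₀(2021) − 5 = 11.528
M = m − 5 log₁₀(d/10) − A = 23.76 − 11.528 − 0.96 = 11.272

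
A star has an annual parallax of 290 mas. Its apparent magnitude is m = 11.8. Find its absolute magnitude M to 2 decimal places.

p = 290 mas = 0.290″ → d = 1/p = 3.448 pc
5 log₁₀(d/10 pc) = 5 log₁₀(3.448) − 5 = -2.312
M = m − 5 log₁₀(d/10) = 11.8 + 2.312 = 14.112

M ≈ 14.11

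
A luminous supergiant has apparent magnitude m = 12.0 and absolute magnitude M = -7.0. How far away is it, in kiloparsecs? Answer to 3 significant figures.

d ≈ 63.1 kpc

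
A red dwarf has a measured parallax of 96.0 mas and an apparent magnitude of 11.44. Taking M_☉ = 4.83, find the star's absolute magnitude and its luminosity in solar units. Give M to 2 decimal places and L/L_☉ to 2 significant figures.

M ≈ 11.35; L/L_☉ ≈ 2.5×10^-3

d = 1/p = 1000/96.0 mas = 10.42 pc
M = m − 5 log₁₀ d + 5 = 11.44 − 5·1.0177 + 5 = 11.351
M − M_☉ = 11.351 − 4.83 = 6.521
L/L_☉ = 10^(−0.4 × 6.521) = 2.463×10^-3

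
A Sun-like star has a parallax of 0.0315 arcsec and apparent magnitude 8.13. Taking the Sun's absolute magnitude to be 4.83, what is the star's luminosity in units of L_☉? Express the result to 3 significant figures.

L/L_☉ ≈ 0.482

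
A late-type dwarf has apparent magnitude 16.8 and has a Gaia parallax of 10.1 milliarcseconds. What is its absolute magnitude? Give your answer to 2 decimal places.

p = 10.1 mas = 0.0101″ → d = 1/p = 99.01 pc
5 log₁₀(d/10 pc) = 5 log₁₀(99.01) − 5 = 4.978
M = m − 5 log₁₀(d/10) = 16.8 − 4.978 = 11.822

M ≈ 11.82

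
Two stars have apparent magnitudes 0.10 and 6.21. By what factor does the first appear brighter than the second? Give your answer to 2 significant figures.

280

Magnitude difference = -6.11
Flux ratio = 10^(−0.4 Δm) = 10^(−0.4 × -6.11) = 10^2.444 = 278.0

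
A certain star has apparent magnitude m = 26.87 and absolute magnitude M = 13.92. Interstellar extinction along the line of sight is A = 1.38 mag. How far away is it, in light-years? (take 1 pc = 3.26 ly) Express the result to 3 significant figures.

d ≈ 6720 ly

m − M = 5 log₁₀(d/10 pc) + A  ⇒  26.87 − (13.92) − 1.38 = 5 log₁₀(d/10)
11.570 = 5 log₁₀(d/10)
log₁₀ d = (m − M − A)/5 + 1 = 3.3140
d = 10^3.3140 = 2061 pc
= 6718 ly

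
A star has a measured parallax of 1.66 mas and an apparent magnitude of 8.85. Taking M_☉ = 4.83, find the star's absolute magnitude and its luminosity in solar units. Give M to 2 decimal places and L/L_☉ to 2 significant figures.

d = 1/p = 1000/1.66 mas = 602.4 pc
M = m − 5 log₁₀ d + 5 = 8.85 − 5·2.7799 + 5 = -0.049
M − M_☉ = -0.049 − 4.83 = -4.879
L/L_☉ = 10^(−0.4 × -4.879) = 89.49

M ≈ -0.05; L/L_☉ ≈ 89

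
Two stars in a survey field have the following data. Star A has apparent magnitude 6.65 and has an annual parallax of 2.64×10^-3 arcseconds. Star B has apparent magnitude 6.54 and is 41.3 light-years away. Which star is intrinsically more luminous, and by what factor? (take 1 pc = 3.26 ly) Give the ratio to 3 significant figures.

Star A: d = 1/p = 1/2.64×10^-3″ = 378.8 pc
Star A: M = m − 5 log₁₀ d + 5 = 6.65 − 5·2.5784 + 5 = -1.242
Star B: d = 41.3 ly / 3.26 = 12.67 pc
Star B: M = m − 5 log₁₀ d + 5 = 6.54 − 5·1.1027 + 5 = 6.026
ΔM = M_A − M_B = -1.242 − (6.026) = -7.268; smaller M is more luminous → Star A.
L ratio = 10^(0.4 |ΔM|) = 10^2.907 = 807.8

Star A is more luminous, by a factor of 808.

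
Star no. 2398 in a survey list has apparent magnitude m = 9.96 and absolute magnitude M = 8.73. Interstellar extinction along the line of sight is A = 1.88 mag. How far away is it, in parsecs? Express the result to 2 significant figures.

d ≈ 7.4 pc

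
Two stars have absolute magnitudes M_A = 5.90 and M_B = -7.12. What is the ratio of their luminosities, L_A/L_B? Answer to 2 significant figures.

L_A/L_B ≈ 6.2×10^-6

ΔM = M_A − M_B = 13.02
L_A/L_B = 10^(−0.4 ΔM) = 10^-5.208 = 6.194×10^-6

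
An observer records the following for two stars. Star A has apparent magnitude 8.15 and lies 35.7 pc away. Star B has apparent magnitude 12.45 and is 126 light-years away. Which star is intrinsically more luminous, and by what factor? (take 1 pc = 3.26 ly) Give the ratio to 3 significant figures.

Star A: M = m − 5 log₁₀ d + 5 = 8.15 − 5·1.5527 + 5 = 5.387
Star B: d = 126 ly / 3.26 = 38.65 pc
Star B: M = m − 5 log₁₀ d + 5 = 12.45 − 5·1.5872 + 5 = 9.514
ΔM = M_A − M_B = 5.387 − (9.514) = -4.128; smaller M is more luminous → Star A.
L ratio = 10^(0.4 |ΔM|) = 10^1.651 = 44.77

Star A is more luminous, by a factor of 44.8.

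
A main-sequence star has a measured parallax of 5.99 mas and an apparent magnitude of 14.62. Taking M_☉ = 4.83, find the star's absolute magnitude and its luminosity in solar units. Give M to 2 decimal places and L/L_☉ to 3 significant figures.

M ≈ 8.51; L/L_☉ ≈ 0.0338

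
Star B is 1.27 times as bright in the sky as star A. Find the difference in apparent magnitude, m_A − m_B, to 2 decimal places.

m_A − m_B ≈ 0.26

Pogson: Δm = −2.5 log₁₀(ratio) = −2.5 log₁₀(1.27) = −2.5 × 0.1038 = -0.260
Star B is brighter so has the smaller magnitude: m_A − m_B is positive.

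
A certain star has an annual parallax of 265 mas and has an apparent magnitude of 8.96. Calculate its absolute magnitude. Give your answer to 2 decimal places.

M ≈ 11.08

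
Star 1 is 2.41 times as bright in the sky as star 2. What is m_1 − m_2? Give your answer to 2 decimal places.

m_1 − m_2 ≈ -0.96

Pogson: Δm = −2.5 log₁₀(ratio) = −2.5 log₁₀(2.41) = −2.5 × 0.3820 = -0.955
Star 1 is brighter, so it has the smaller magnitude: the difference is negative.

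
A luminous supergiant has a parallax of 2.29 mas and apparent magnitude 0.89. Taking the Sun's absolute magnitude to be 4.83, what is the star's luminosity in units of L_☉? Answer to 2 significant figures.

d = 1/p = 1000/2.29 mas = 436.7 pc
M = m − 5 log₁₀ d + 5 = 0.89 − 5·2.6402 + 5 = -7.311
M − M_☉ = -7.311 − 4.83 = -12.141
L/L_☉ = 10^(−0.4 × -12.141) = 71830

L/L_☉ ≈ 72000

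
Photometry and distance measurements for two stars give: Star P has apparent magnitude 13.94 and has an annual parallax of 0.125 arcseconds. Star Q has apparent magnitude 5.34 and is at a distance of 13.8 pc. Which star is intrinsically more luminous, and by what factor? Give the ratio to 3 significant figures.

Star Q is more luminous, by a factor of 8200.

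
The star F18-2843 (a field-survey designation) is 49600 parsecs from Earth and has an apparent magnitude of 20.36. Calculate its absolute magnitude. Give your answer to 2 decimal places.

5 log₁₀(d/10 pc) = 5 log₁₀(49600) − 5 = 18.477
M = m − 5 log₁₀(d/10) = 20.36 − 18.477 = 1.883

M ≈ 1.88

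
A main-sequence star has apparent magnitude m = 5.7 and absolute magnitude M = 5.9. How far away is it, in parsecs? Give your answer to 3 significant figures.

μ = m − M = -0.200
m − M = 5 log₁₀ d − 5
log₁₀ d = (m − M)/5 + 1 = 0.9600
d = 10^0.9600 = 9.120 pc

d ≈ 9.12 pc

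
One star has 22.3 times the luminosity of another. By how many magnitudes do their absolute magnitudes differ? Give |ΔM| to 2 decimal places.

|ΔM| ≈ 3.37

Pogson: ΔM = −2.5 log₁₀(ratio) = −2.5 log₁₀(22.3) = −2.5 × 1.3483 = -3.371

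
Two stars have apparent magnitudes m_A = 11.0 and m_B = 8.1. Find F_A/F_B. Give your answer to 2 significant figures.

F_A/F_B ≈ 0.069

Δm = 11.0 − (8.1) = 2.9
Flux ratio = 10^(−0.4 Δm) = 10^(−0.4 × 2.9) = 10^-1.160 = 0.06918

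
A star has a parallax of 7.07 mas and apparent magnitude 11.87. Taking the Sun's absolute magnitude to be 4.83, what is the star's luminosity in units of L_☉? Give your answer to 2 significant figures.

L/L_☉ ≈ 0.31

d = 1/p = 1000/7.07 mas = 141.4 pc
M = m − 5 log₁₀ d + 5 = 11.87 − 5·2.1506 + 5 = 6.117
M − M_☉ = 6.117 − 4.83 = 1.287
L/L_☉ = 10^(−0.4 × 1.287) = 0.3056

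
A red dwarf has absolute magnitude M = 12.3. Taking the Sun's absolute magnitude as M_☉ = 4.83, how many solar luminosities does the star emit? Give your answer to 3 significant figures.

M − M_☉ = 12.3 − 4.83 = 7.470
L/L_☉ = 10^(−0.4 (M − M_☉)) = 10^-2.988 = 1.028×10^-3

L/L_☉ ≈ 1.03×10^-3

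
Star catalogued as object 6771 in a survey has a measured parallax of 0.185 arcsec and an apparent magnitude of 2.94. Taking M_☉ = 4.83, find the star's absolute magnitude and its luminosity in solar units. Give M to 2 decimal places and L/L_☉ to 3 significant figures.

M ≈ 4.28; L/L_☉ ≈ 1.67

d = 1/p = 1/0.185″ = 5.405 pc
M = m − 5 log₁₀ d + 5 = 2.94 − 5·0.7328 + 5 = 4.276
M − M_☉ = 4.276 − 4.83 = -0.554
L/L_☉ = 10^(−0.4 × -0.554) = 1.666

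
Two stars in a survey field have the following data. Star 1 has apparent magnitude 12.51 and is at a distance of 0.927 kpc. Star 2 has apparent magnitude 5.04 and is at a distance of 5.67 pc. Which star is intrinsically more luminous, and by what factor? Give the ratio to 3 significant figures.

Star 1 is more luminous, by a factor of 27.5.

Star 1: d = 0.927 kpc = 927.0 pc
Star 1: M = m − 5 log₁₀ d + 5 = 12.51 − 5·2.9671 + 5 = 2.675
Star 2: M = m − 5 log₁₀ d + 5 = 5.04 − 5·0.7536 + 5 = 6.272
ΔM = M_1 − M_2 = 2.675 − (6.272) = -3.597; smaller M is more luminous → Star 1.
L ratio = 10^(0.4 |ΔM|) = 10^1.439 = 27.48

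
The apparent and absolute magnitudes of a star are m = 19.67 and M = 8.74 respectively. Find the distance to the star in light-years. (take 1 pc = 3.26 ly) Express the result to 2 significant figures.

d ≈ 5000 ly

Distance modulus: m − M = 19.67 − (8.74) = 10.930
m − M = 5 log₁₀ d − 5
log₁₀ d = (m − M)/5 + 1 = 3.1860
d = 10^3.1860 = 1535 pc
= 5003 ly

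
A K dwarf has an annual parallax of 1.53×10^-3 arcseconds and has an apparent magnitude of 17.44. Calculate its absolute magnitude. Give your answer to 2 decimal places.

M ≈ 8.36

d = 1/p = 1/1.53×10^-3″ = 653.6 pc
5 log₁₀(d/10 pc) = 5 log₁₀(653.6) − 5 = 9.077
M = m − 5 log₁₀(d/10) = 17.44 − 9.077 = 8.363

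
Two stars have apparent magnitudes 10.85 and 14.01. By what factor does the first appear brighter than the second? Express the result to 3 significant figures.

18.4

Δm = 10.85 − (14.01) = -3.16
Flux ratio = 10^(−0.4 Δm) = 10^(−0.4 × -3.16) = 10^1.264 = 18.37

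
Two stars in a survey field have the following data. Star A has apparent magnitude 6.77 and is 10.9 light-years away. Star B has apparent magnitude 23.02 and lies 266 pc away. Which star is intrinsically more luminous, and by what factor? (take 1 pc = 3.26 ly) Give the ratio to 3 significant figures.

Star A: d = 10.9 ly / 3.26 = 3.344 pc
Star A: M = m − 5 log₁₀ d + 5 = 6.77 − 5·0.5242 + 5 = 9.149
Star B: M = m − 5 log₁₀ d + 5 = 23.02 − 5·2.4249 + 5 = 15.896
ΔM = M_A − M_B = 9.149 − (15.896) = -6.747; smaller M is more luminous → Star A.
L ratio = 10^(0.4 |ΔM|) = 10^2.699 = 499.6

Star A is more luminous, by a factor of 500.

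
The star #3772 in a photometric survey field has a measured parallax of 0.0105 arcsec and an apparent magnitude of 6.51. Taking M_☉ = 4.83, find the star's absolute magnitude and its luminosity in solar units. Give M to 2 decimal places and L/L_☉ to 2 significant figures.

M ≈ 1.62; L/L_☉ ≈ 19

d = 1/p = 1/0.0105″ = 95.24 pc
M = m − 5 log₁₀ d + 5 = 6.51 − 5·1.9788 + 5 = 1.616
M − M_☉ = 1.616 − 4.83 = -3.214
L/L_☉ = 10^(−0.4 × -3.214) = 19.30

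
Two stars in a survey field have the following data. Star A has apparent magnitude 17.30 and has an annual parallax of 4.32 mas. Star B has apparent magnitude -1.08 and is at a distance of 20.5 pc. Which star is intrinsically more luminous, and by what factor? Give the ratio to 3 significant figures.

Star B is more luminous, by a factor of 176000.

Star A: p = 4.32 mas = 4.32×10^-3″ → d = 1/p = 231.5 pc
Star A: M = m − 5 log₁₀ d + 5 = 17.30 − 5·2.3645 + 5 = 10.477
Star B: M = m − 5 log₁₀ d + 5 = -1.08 − 5·1.3118 + 5 = -2.639
ΔM = M_A − M_B = 10.477 − (-2.639) = 13.116; smaller M is more luminous → Star B.
L ratio = 10^(0.4 |ΔM|) = 10^5.246 = 176400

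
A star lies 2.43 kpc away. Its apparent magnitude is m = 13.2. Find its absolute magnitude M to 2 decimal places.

d = 2.43 kpc = 2430 pc
5 log₁₀(d/10 pc) = 5 log₁₀(2430) − 5 = 11.928
M = m − 5 log₁₀(d/10) = 13.2 − 11.928 = 1.272

M ≈ 1.27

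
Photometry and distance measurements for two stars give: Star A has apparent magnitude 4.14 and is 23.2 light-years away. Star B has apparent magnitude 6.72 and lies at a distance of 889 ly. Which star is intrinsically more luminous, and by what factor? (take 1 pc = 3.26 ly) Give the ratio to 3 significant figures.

Star B is more luminous, by a factor of 136.

Star A: d = 23.2 ly / 3.26 = 7.117 pc
Star A: M = m − 5 log₁₀ d + 5 = 4.14 − 5·0.8523 + 5 = 4.879
Star B: d = 889 ly / 3.26 = 272.7 pc
Star B: M = m − 5 log₁₀ d + 5 = 6.72 − 5·2.4357 + 5 = -0.458
ΔM = M_A − M_B = 4.879 − (-0.458) = 5.337; smaller M is more luminous → Star B.
L ratio = 10^(0.4 |ΔM|) = 10^2.135 = 136.4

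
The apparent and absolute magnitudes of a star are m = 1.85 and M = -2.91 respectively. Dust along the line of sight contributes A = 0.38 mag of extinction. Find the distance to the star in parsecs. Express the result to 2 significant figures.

m − M = 5 log₁₀(d/10 pc) + A  ⇒  1.85 − (-2.91) − 0.38 = 5 log₁₀(d/10)
4.380 = 5 log₁₀(d/10)
log₁₀ d = (m − M − A)/5 + 1 = 1.8760
d = 10^1.8760 = 75.16 pc

d ≈ 75 pc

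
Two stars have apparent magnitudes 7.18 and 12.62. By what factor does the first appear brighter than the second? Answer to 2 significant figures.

150

Magnitude difference = -5.44
Flux ratio = 10^(−0.4 Δm) = 10^(−0.4 × -5.44) = 10^2.176 = 150.0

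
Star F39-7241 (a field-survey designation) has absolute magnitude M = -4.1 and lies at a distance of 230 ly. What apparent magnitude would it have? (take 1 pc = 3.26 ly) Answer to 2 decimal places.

m ≈ 0.14

d = 230 ly / 3.26 = 70.55 pc
m = M + 5 log₁₀ d − 5 = -4.1 + 5·1.8485 − 5 = 0.143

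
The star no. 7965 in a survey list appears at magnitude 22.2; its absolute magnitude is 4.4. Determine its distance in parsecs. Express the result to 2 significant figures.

d ≈ 36000 pc

Distance modulus: m − M = 22.2 − (4.4) = 17.800
m − M = 5 log₁₀ d − 5
log₁₀ d = (m − M)/5 + 1 = 4.5600
d = 10^4.5600 = 36310 pc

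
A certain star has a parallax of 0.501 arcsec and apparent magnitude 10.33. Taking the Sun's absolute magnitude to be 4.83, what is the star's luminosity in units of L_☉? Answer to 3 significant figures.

L/L_☉ ≈ 2.51×10^-4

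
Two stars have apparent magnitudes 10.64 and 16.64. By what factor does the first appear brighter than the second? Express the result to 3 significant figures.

251

Δm = 10.64 − (16.64) = -6.00
Flux ratio = 10^(−0.4 Δm) = 10^(−0.4 × -6.00) = 10^2.400 = 251.2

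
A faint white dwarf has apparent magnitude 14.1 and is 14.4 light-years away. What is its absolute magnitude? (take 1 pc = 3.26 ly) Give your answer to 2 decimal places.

M ≈ 15.87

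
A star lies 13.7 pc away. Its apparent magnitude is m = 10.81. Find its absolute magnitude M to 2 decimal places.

5 log₁₀(d/10 pc) = 5 log₁₀(13.70) − 5 = 0.684
M = m − 5 log₁₀(d/10) = 10.81 − 0.684 = 10.126

M ≈ 10.13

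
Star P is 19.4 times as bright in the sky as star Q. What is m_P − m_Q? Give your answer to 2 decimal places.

Pogson: Δm = −2.5 log₁₀(ratio) = −2.5 log₁₀(19.4) = −2.5 × 1.2878 = -3.220
Star P is brighter, so it has the smaller magnitude: the difference is negative.

m_P − m_Q ≈ -3.22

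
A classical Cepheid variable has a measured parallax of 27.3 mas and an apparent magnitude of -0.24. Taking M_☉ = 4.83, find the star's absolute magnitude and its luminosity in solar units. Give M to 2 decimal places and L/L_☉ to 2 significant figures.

d = 1/p = 1000/27.3 mas = 36.63 pc
M = m − 5 log₁₀ d + 5 = -0.24 − 5·1.5638 + 5 = -3.059
M − M_☉ = -3.059 − 4.83 = -7.889
L/L_☉ = 10^(−0.4 × -7.889) = 1431

M ≈ -3.06; L/L_☉ ≈ 1400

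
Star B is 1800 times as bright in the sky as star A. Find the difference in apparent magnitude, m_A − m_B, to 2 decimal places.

m_A − m_B ≈ 8.14

Pogson: Δm = −2.5 log₁₀(ratio) = −2.5 log₁₀(1800) = −2.5 × 3.2553 = -8.138
Star B is brighter so has the smaller magnitude: m_A − m_B is positive.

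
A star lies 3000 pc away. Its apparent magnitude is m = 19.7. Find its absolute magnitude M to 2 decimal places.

5 log₁₀(d/10 pc) = 5 log₁₀(3000) − 5 = 12.386
M = m − 5 log₁₀(d/10) = 19.7 − 12.386 = 7.314

M ≈ 7.31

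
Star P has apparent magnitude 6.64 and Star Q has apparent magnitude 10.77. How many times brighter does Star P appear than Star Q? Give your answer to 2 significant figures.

Δm = 6.64 − (10.77) = -4.13
Flux ratio = 10^(−0.4 Δm) = 10^(−0.4 × -4.13) = 10^1.652 = 44.87

45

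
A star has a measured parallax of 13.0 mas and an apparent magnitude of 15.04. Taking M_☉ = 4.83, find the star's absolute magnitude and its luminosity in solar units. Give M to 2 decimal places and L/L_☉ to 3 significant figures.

M ≈ 10.61; L/L_☉ ≈ 4.88×10^-3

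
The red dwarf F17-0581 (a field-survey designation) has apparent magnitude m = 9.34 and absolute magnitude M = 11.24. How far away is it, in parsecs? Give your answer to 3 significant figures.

d ≈ 4.17 pc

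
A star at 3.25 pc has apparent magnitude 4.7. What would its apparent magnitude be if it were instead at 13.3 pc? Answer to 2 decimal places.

m ≈ 7.76

Flux ∝ 1/d², so Δm = 5 log₁₀(d₂/d₁) = 5 log₁₀(13.3/3.25) = 3.060
m₂ = m₁ + Δm = 4.7 + (3.060) = 7.760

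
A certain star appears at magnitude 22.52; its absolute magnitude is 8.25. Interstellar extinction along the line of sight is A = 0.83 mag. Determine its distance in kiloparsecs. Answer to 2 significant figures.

d ≈ 4.9 kpc

m − M = 5 log₁₀(d/10 pc) + A  ⇒  22.52 − (8.25) − 0.83 = 5 log₁₀(d/10)
13.440 = 5 log₁₀(d/10)
log₁₀ d = (m − M − A)/5 + 1 = 3.6880
d = 10^3.6880 = 4875 pc
= 4.875 kpc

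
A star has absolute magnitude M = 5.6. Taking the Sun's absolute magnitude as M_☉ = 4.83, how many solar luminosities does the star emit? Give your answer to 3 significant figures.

L/L_☉ ≈ 0.492

M − M_☉ = 5.6 − 4.83 = 0.770
L/L_☉ = 10^(−0.4 (M − M_☉)) = 10^-0.308 = 0.4920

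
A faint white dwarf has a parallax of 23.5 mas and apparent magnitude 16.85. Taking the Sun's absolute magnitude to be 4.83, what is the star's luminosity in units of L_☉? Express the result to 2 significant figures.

L/L_☉ ≈ 2.8×10^-4

d = 1/p = 1000/23.5 mas = 42.55 pc
M = m − 5 log₁₀ d + 5 = 16.85 − 5·1.6289 + 5 = 13.705
M − M_☉ = 13.705 − 4.83 = 8.875
L/L_☉ = 10^(−0.4 × 8.875) = 2.818×10^-4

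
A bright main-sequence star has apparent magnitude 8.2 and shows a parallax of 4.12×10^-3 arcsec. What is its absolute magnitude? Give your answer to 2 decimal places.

M ≈ 1.27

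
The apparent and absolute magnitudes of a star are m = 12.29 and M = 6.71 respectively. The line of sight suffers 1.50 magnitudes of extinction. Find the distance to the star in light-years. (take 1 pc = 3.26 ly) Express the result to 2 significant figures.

m − M = 5 log₁₀(d/10 pc) + A  ⇒  12.29 − (6.71) − 1.50 = 5 log₁₀(d/10)
4.080 = 5 log₁₀(d/10)
log₁₀ d = (m − M − A)/5 + 1 = 1.8160
d = 10^1.8160 = 65.46 pc
= 213.4 ly

d ≈ 210 ly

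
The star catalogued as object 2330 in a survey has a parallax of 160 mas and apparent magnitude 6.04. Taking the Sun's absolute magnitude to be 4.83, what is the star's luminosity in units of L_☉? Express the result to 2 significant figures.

d = 1/p = 1000/160 mas = 6.250 pc
M = m − 5 log₁₀ d + 5 = 6.04 − 5·0.7959 + 5 = 7.061
M − M_☉ = 7.061 − 4.83 = 2.231
L/L_☉ = 10^(−0.4 × 2.231) = 0.1282

L/L_☉ ≈ 0.13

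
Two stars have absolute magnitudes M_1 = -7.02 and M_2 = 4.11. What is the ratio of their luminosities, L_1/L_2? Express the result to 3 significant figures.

ΔM = M_1 − M_2 = -11.13
L_1/L_2 = 10^(−0.4 ΔM) = 10^4.452 = 28310

L_1/L_2 ≈ 28300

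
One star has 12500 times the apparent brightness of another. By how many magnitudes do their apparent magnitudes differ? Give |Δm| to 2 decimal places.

Pogson: Δm = −2.5 log₁₀(ratio) = −2.5 log₁₀(12500) = −2.5 × 4.0969 = -10.242

|Δm| ≈ 10.24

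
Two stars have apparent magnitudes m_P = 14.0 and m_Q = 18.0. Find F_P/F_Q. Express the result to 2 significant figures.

Δm = 14.0 − (18.0) = -4.0
Flux ratio = 10^(−0.4 Δm) = 10^(−0.4 × -4.0) = 10^1.600 = 39.81

F_P/F_Q ≈ 40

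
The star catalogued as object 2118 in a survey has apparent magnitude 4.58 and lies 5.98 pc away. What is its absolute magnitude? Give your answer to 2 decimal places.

M ≈ 5.70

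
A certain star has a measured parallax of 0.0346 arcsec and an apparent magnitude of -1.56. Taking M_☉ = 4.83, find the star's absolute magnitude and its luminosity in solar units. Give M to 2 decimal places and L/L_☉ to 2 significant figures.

M ≈ -3.86; L/L_☉ ≈ 3000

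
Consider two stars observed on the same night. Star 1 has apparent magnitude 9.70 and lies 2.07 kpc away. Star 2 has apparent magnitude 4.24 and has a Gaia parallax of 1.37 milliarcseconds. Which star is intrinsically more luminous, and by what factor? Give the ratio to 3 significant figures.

Star 2 is more luminous, by a factor of 19.0.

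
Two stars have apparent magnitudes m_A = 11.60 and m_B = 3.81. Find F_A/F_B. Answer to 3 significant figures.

F_A/F_B ≈ 7.66×10^-4

Magnitude difference = 7.79
Flux ratio = 10^(−0.4 Δm) = 10^(−0.4 × 7.79) = 10^-3.116 = 7.656×10^-4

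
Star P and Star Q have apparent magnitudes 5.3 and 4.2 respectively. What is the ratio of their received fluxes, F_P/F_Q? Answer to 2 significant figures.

F_P/F_Q ≈ 0.36

Magnitude difference = 1.1
Flux ratio = 10^(−0.4 Δm) = 10^(−0.4 × 1.1) = 10^-0.440 = 0.3631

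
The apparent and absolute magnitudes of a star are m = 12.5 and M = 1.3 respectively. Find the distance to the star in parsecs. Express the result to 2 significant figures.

d ≈ 1700 pc

μ = m − M = 11.200
m − M = 5 log₁₀ d − 5
log₁₀ d = (m − M)/5 + 1 = 3.2400
d = 10^3.2400 = 1738 pc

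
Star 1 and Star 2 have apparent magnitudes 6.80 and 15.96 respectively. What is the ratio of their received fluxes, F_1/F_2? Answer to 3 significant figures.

F_1/F_2 ≈ 4610

Magnitude difference = -9.16
Flux ratio = 10^(−0.4 Δm) = 10^(−0.4 × -9.16) = 10^3.664 = 4613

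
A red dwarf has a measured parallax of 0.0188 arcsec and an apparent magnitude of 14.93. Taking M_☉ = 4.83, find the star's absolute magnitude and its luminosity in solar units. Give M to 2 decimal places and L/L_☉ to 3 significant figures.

M ≈ 11.30; L/L_☉ ≈ 2.58×10^-3

d = 1/p = 1/0.0188″ = 53.19 pc
M = m − 5 log₁₀ d + 5 = 14.93 − 5·1.7258 + 5 = 11.301
M − M_☉ = 11.301 − 4.83 = 6.471
L/L_☉ = 10^(−0.4 × 6.471) = 2.580×10^-3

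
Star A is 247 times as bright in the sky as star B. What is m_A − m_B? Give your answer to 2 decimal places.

m_A − m_B ≈ -5.98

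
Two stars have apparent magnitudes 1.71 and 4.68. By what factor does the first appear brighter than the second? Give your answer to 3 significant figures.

15.4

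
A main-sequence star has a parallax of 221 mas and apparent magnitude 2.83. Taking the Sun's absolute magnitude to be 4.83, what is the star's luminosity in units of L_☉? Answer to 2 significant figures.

d = 1/p = 1000/221 mas = 4.525 pc
M = m − 5 log₁₀ d + 5 = 2.83 − 5·0.6556 + 5 = 4.552
M − M_☉ = 4.552 − 4.83 = -0.278
L/L_☉ = 10^(−0.4 × -0.278) = 1.292

L/L_☉ ≈ 1.3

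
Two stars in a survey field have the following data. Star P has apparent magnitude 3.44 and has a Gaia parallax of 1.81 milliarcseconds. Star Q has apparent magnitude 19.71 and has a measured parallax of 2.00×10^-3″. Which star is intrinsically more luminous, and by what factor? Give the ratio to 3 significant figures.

Star P is more luminous, by a factor of 3.93×10^6.

Star P: p = 1.81 mas = 1.81×10^-3″ → d = 1/p = 552.5 pc
Star P: M = m − 5 log₁₀ d + 5 = 3.44 − 5·2.7423 + 5 = -5.272
Star Q: d = 1/p = 1/2.00×10^-3″ = 500.0 pc
Star Q: M = m − 5 log₁₀ d + 5 = 19.71 − 5·2.6990 + 5 = 11.215
ΔM = M_P − M_Q = -5.272 − (11.215) = -16.487; smaller M is more luminous → Star P.
L ratio = 10^(0.4 |ΔM|) = 10^6.595 = 3.933×10^6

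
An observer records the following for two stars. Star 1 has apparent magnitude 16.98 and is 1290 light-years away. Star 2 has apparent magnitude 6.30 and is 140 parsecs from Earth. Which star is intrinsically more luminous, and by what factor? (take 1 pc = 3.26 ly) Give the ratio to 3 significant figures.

Star 1: d = 1290 ly / 3.26 = 395.7 pc
Star 1: M = m − 5 log₁₀ d + 5 = 16.98 − 5·2.5974 + 5 = 8.993
Star 2: M = m − 5 log₁₀ d + 5 = 6.30 − 5·2.1461 + 5 = 0.569
ΔM = M_1 − M_2 = 8.993 − (0.569) = 8.424; smaller M is more luminous → Star 2.
L ratio = 10^(0.4 |ΔM|) = 10^3.370 = 2342

Star 2 is more luminous, by a factor of 2340.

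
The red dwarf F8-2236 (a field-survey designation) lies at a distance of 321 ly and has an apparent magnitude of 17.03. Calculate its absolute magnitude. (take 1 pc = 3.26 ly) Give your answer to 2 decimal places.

M ≈ 12.06

d = 321 ly / 3.26 = 98.47 pc
5 log₁₀(d/10 pc) = 5 log₁₀(98.47) − 5 = 4.966
M = m − 5 log₁₀(d/10) = 17.03 − 4.966 = 12.064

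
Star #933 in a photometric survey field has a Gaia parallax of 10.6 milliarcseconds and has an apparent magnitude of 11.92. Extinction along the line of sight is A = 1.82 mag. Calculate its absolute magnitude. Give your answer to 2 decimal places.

M ≈ 5.23

p = 10.6 mas = 0.0106″ → d = 1/p = 94.34 pc
5 log₁₀(d/10 pc) = 5 log₁₀(94.34) − 5 = 4.873
M = m − 5 log₁₀(d/10) − A = 11.92 − 4.873 − 1.82 = 5.227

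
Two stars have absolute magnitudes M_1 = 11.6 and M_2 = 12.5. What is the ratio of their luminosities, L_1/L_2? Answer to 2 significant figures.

ΔM = M_1 − M_2 = -0.9
L_1/L_2 = 10^(−0.4 ΔM) = 10^0.360 = 2.291

L_1/L_2 ≈ 2.3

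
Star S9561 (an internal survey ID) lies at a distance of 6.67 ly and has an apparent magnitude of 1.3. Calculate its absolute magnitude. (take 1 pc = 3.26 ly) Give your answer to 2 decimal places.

d = 6.67 ly / 3.26 = 2.046 pc
5 log₁₀(d/10 pc) = 5 log₁₀(2.046) − 5 = -3.445
M = m − 5 log₁₀(d/10) = 1.3 + 3.445 = 4.745

M ≈ 4.75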